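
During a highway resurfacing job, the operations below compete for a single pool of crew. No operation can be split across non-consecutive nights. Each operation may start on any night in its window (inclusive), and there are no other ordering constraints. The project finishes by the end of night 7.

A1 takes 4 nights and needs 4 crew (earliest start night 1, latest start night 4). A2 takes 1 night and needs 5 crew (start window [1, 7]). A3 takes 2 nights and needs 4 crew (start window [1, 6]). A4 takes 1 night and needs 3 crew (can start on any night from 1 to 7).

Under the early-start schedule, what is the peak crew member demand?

16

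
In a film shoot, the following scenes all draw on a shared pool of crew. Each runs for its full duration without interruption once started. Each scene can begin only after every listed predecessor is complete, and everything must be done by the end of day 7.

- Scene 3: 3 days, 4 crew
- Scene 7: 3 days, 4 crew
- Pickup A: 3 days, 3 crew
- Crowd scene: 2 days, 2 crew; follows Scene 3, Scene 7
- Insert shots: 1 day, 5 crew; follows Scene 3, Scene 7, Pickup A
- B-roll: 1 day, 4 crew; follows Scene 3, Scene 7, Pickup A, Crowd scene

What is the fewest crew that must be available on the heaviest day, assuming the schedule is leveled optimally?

9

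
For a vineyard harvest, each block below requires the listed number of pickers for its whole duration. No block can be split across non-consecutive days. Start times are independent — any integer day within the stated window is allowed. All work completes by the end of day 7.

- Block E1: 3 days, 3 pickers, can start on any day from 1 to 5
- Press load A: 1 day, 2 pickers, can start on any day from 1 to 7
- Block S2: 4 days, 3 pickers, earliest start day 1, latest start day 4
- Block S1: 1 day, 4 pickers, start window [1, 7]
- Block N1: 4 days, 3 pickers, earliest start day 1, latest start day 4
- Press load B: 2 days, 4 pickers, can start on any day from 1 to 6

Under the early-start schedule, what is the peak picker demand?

19

Early-start schedule: Block E1@1, Press load A@1, Block S2@1, Block S1@1, Block N1@1, Press load B@1.
Load per day: day 1: 19, day 2: 13, day 3: 9, day 4: 6, day 5: 0, day 6: 0, day 7: 0.
Peak is 19.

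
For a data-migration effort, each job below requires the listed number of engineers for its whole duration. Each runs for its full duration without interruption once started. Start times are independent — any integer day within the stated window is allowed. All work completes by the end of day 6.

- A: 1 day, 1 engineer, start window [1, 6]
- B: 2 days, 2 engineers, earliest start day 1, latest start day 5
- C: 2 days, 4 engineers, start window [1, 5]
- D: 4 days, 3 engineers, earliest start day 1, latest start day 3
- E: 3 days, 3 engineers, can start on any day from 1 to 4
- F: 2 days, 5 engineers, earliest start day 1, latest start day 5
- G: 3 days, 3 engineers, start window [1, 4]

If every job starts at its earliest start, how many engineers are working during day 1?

At early start, day 1 has: A, B, C, D, E, F, G.
Demand: 1 + 2 + 4 + 3 + 3 + 5 + 3 = 21.

21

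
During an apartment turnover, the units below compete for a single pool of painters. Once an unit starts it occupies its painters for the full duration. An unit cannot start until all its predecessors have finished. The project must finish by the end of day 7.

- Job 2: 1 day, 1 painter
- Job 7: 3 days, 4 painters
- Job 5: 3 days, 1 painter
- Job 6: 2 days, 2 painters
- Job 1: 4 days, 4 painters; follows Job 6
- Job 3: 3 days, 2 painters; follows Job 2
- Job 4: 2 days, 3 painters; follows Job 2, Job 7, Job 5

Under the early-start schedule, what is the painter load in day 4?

9

At early start, day 4 has: Job 1, Job 3, Job 4.
Demand: 4 + 2 + 3 = 9.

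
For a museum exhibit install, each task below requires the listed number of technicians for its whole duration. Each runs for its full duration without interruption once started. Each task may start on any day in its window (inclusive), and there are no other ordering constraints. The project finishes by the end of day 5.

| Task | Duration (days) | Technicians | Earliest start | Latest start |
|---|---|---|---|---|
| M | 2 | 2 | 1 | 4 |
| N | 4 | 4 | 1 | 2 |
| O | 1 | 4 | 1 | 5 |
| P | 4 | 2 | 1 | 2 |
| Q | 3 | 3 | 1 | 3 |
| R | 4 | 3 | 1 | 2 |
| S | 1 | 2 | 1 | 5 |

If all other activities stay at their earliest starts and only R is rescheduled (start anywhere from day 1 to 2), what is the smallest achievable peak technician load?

17

R@1: d1:20  d2:14  d3:12  d4:9  d5:0 → peak 20
R@2: d1:17  d2:14  d3:12  d4:9  d5:3 → peak 17
Best is R@2, peak 17.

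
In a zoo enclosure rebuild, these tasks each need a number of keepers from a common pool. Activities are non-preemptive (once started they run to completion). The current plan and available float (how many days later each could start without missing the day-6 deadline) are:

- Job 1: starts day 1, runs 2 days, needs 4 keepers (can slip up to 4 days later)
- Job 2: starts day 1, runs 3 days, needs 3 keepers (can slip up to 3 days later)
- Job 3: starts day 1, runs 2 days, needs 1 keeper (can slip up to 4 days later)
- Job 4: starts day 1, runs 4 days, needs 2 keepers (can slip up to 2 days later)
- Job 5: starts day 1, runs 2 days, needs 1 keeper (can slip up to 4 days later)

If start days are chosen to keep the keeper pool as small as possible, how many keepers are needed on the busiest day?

6

Early-start (Job 1@1, Job 2@1, Job 3@1, Job 4@1, Job 5@1) gives peak 11: d1:11  d2:11  d3:5  d4:2  d5:0  d6:0.
Shift Job 2→3, Job 4→3.
Schedule Job 1@1, Job 2@3, Job 3@1, Job 4@3, Job 5@1: d1:6  d2:6  d3:5  d4:5  d5:5  d6:2 — peak 6.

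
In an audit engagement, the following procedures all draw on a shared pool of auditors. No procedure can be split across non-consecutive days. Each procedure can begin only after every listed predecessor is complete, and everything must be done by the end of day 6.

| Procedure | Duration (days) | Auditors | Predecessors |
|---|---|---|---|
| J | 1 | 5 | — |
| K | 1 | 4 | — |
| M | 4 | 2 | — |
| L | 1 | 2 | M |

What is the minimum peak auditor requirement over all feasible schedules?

Early-start (J@1, K@1, M@1, L@5) gives peak 11: d1:11  d2:2  d3:2  d4:2  d5:2  d6:0.
Shift K→2, M→2, L→6.
Schedule J@1, K@2, M@2, L@6: d1:5  d2:6  d3:2  d4:2  d5:2  d6:2 — peak 6.

6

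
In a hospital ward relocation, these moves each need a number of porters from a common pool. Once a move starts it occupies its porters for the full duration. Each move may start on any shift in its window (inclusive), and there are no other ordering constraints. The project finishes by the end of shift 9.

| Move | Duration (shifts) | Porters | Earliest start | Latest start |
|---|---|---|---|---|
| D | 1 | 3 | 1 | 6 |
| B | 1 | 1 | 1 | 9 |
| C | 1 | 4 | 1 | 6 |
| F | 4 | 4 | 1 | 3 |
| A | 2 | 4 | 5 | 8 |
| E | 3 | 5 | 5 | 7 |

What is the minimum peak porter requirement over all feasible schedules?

Early-start (D@1, B@1, C@1, F@1, A@5, E@5) gives peak 12: s1:12  s2:4  s3:4  s4:4  s5:9  s6:9  s7:5  s8:0  s9:0.
Shift F→2, E→7.
Schedule D@1, B@1, C@1, F@2, A@5, E@7: s1:8  s2:4  s3:4  s4:4  s5:8  s6:4  s7:5  s8:5  s9:5 — peak 8.

8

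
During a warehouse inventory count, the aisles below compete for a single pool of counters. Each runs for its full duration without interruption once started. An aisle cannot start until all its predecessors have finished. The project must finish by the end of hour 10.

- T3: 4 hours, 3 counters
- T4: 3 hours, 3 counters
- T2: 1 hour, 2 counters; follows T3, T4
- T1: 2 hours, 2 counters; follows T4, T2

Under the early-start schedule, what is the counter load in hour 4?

3

At early start, hour 4 has: T3.
Demand: 3 = 3.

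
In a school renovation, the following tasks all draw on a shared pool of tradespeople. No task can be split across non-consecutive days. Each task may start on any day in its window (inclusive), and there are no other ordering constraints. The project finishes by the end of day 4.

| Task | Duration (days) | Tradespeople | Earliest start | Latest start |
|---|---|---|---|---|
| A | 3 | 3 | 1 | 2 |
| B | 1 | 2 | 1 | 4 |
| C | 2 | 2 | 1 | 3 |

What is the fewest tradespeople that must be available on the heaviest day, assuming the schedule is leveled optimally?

Early-start (A@1, B@1, C@1) gives peak 7: d1:7  d2:5  d3:3  d4:0.
Shift C→2.
Schedule A@1, B@1, C@2: d1:5  d2:5  d3:5  d4:0 — peak 5.
No arrangement of the 24 feasible schedules does better.

5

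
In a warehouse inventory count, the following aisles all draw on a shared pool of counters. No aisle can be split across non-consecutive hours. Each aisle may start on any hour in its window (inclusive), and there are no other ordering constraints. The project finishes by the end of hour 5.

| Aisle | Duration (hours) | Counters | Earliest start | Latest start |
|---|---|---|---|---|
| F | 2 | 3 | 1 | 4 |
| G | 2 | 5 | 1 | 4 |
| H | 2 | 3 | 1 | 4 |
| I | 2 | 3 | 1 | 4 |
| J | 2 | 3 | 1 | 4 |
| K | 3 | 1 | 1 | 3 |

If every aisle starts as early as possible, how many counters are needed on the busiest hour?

Early-start schedule: F@1, G@1, H@1, I@1, J@1, K@1.
Load per hour: hour 1: 18, hour 2: 18, hour 3: 1, hour 4: 0, hour 5: 0.
Peak is 18.

18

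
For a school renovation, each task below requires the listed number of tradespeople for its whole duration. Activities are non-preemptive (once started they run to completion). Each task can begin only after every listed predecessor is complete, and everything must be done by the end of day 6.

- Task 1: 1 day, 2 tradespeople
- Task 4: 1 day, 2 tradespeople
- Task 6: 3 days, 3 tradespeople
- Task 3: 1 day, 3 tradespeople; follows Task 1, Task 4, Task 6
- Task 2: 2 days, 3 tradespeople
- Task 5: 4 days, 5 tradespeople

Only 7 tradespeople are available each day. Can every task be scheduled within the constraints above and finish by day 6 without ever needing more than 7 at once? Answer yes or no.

no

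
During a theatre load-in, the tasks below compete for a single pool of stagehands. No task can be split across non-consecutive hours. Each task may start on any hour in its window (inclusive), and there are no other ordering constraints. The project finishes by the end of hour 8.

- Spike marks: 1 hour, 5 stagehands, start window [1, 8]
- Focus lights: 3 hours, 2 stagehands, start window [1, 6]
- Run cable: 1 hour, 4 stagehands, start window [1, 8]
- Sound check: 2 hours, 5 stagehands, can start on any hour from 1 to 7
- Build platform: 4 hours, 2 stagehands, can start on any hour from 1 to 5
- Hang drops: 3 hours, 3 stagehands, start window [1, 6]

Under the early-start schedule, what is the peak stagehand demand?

Early-start schedule: Spike marks@1, Focus lights@1, Run cable@1, Sound check@1, Build platform@1, Hang drops@1.
Load per hour: hour 1: 21, hour 2: 12, hour 3: 7, hour 4: 2, hour 5: 0, hour 6: 0, hour 7: 0, hour 8: 0.
Peak is 21.

21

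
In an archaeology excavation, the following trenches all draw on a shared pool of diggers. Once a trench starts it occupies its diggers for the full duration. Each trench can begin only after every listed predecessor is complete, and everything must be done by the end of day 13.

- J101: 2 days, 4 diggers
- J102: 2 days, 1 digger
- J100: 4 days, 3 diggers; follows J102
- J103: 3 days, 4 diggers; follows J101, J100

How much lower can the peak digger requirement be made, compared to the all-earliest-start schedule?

1

Early-start peak: d1:5  d2:5  d3:3  d4:3  d5:3  d6:3  d7:4  d8:4  d9:4  d10:0  d11:0  d12:0  d13:0 ⇒ 5.
Leveled (J101@1, J102@3, J100@5, J103@9): d1:4  d2:4  d3:1  d4:1  d5:3  d6:3  d7:3  d8:3  d9:4  d10:4  d11:4  d12:0  d13:0 ⇒ 4.
Reduction 5 − 4 = 1.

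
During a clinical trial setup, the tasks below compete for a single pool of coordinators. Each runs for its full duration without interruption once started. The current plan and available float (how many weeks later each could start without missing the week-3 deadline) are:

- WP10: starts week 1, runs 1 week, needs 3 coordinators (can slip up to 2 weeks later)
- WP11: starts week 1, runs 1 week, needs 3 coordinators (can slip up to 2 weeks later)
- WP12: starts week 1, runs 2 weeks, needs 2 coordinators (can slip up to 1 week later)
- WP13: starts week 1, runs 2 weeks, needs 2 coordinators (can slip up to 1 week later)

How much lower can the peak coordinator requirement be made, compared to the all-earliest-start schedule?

Early-start peak: w1:10  w2:4  w3:0 ⇒ 10.
Leveled (WP10@1, WP11@3, WP12@1, WP13@2): w1:5  w2:4  w3:5 ⇒ 5.
Reduction 10 − 5 = 5.

5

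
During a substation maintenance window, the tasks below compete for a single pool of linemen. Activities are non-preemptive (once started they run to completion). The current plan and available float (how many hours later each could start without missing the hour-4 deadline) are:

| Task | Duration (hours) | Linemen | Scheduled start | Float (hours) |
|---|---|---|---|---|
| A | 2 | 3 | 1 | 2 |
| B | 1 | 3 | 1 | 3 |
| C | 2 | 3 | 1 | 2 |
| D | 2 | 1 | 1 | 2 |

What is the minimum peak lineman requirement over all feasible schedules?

Early-start (A@1, B@1, C@1, D@1) gives peak 10: h1:10  h2:7  h3:0  h4:0.
Shift C→2, D→3.
Schedule A@1, B@1, C@2, D@3: h1:6  h2:6  h3:4  h4:1 — peak 6.

6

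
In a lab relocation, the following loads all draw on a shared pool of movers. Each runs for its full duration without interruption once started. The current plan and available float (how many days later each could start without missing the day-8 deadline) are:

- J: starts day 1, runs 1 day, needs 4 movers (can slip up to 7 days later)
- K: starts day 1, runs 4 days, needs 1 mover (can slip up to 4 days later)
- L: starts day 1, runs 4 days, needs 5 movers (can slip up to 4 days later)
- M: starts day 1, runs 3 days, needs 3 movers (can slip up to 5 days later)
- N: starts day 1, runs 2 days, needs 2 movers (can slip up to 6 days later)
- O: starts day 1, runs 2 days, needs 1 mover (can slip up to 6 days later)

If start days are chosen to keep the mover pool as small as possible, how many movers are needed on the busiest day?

Early-start (J@1, K@1, L@1, M@1, N@1, O@1) gives peak 16: d1:16  d2:12  d3:9  d4:6  d5:0  d6:0  d7:0  d8:0.
Shift L→2, M→6, N→6, O→5.
Schedule J@1, K@1, L@2, M@6, N@6, O@5: d1:5  d2:6  d3:6  d4:6  d5:6  d6:6  d7:5  d8:3 — peak 6.
Total mover-days = 43 over 8 days ⇒ peak ≥ ⌈43/8⌉ = 6, so 6 is optimal.

6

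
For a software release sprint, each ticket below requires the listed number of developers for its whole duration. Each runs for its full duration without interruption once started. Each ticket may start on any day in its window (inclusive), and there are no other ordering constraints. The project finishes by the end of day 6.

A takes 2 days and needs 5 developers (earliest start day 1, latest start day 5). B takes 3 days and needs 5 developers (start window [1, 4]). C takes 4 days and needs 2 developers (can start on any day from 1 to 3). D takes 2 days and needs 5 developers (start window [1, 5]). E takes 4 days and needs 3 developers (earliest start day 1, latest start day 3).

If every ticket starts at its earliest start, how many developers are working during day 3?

10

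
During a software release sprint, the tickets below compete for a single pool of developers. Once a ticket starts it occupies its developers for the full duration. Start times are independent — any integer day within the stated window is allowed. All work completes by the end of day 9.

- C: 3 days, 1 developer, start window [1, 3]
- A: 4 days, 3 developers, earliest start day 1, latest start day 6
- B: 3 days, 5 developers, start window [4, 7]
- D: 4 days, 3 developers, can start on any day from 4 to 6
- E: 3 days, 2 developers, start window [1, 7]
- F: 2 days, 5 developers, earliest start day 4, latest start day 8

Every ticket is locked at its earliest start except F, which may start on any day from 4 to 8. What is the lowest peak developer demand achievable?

11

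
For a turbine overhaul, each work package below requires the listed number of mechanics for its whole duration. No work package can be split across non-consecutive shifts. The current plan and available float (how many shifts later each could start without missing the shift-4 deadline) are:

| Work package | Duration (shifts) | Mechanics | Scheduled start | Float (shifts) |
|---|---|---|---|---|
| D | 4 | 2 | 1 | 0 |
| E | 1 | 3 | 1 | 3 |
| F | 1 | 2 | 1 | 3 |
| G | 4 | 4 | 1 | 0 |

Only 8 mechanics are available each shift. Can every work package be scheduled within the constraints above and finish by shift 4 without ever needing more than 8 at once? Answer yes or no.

no

The minimum achievable peak is 9; 8 < 9, so no feasible schedule stays within the cap.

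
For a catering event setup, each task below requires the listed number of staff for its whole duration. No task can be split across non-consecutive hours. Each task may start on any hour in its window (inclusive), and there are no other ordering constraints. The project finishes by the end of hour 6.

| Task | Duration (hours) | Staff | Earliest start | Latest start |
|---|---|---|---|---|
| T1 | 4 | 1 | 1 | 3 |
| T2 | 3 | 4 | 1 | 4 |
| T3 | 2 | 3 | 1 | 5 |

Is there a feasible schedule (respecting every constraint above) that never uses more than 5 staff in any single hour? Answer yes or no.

Schedule T1@1, T2@1, T3@4: h1:5  h2:5  h3:5  h4:4  h5:3  h6:0 — peak 5 ≤ 5.

yes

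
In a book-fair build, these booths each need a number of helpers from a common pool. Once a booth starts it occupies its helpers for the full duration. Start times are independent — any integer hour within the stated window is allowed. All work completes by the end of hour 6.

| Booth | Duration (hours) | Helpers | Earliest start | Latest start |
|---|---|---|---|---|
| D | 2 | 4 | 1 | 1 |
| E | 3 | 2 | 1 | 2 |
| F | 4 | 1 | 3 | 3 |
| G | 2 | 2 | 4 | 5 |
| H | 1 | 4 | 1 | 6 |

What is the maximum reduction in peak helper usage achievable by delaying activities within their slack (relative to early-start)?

Early-start peak: h1:10  h2:6  h3:3  h4:3  h5:3  h6:1 ⇒ 10.
Leveled (D@1, E@1, F@3, G@4, H@6): h1:6  h2:6  h3:3  h4:3  h5:3  h6:5 ⇒ 6.
Reduction 10 − 6 = 4.

4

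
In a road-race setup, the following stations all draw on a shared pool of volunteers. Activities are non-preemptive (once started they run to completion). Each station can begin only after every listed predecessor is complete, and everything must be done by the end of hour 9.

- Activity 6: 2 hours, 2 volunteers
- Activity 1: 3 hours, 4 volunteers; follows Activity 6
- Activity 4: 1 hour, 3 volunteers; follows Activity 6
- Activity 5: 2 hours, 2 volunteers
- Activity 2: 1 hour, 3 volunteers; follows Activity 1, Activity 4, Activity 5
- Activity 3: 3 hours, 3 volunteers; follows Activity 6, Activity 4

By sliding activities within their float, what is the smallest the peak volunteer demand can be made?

6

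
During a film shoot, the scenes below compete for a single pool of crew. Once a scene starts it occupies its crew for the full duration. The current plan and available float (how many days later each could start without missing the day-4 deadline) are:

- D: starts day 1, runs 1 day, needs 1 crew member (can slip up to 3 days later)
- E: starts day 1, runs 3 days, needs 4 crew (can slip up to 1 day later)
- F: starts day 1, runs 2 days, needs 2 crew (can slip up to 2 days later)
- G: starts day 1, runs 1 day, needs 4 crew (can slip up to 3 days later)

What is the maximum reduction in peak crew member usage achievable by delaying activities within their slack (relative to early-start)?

5

Early-start peak: d1:11  d2:6  d3:4  d4:0 ⇒ 11.
Leveled (D@1, E@1, F@2, G@4): d1:5  d2:6  d3:6  d4:4 ⇒ 6.
Reduction 11 − 6 = 5.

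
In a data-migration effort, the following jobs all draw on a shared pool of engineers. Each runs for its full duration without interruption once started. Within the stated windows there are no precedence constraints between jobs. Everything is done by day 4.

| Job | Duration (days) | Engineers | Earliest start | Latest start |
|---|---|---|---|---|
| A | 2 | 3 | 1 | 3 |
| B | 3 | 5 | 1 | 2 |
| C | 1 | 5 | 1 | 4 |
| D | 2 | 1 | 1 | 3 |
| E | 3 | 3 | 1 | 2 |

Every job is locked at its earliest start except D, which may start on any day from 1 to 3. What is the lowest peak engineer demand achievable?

D@1: d1:17  d2:12  d3:8  d4:0 → peak 17
D@2: d1:16  d2:12  d3:9  d4:0 → peak 16
D@3: d1:16  d2:11  d3:9  d4:1 → peak 16
Best is D@2, peak 16.

16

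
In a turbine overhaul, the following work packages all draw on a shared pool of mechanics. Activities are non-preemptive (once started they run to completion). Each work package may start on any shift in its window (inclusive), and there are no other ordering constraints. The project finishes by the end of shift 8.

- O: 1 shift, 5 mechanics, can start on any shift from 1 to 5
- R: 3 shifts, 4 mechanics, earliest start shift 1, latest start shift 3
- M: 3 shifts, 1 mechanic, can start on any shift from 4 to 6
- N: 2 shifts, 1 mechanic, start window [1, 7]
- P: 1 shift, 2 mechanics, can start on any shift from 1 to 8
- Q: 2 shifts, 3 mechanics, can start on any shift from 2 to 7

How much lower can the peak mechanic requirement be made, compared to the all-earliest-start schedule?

Early-start peak: s1:12  s2:8  s3:7  s4:1  s5:1  s6:1  s7:0  s8:0 ⇒ 12.
Leveled (O@1, R@2, M@4, N@2, P@5, Q@6): s1:5  s2:5  s3:5  s4:5  s5:3  s6:4  s7:3  s8:0 ⇒ 5.
Reduction 12 − 5 = 7.

7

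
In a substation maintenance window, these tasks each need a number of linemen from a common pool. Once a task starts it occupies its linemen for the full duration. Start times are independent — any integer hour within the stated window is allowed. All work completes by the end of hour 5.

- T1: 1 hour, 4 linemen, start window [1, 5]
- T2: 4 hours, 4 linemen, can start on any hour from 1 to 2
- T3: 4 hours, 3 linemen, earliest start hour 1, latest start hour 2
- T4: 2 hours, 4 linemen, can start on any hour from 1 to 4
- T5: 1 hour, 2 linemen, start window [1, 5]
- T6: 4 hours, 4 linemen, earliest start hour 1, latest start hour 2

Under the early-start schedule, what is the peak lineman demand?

Early-start schedule: T1@1, T2@1, T3@1, T4@1, T5@1, T6@1.
Load per hour: hour 1: 21, hour 2: 15, hour 3: 11, hour 4: 11, hour 5: 0.
Peak is 21.

21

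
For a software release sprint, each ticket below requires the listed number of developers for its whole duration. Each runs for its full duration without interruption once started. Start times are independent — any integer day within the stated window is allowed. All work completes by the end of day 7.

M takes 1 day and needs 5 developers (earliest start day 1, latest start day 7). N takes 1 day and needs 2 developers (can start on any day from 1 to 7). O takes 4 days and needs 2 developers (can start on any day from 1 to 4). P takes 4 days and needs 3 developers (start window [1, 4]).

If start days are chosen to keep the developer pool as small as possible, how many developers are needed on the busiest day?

5

Early-start (M@1, N@1, O@1, P@1) gives peak 12: d1:12  d2:5  d3:5  d4:5  d5:0  d6:0  d7:0.
Shift N→2, O→2, P→3.
Schedule M@1, N@2, O@2, P@3: d1:5  d2:4  d3:5  d4:5  d5:5  d6:3  d7:0 — peak 5.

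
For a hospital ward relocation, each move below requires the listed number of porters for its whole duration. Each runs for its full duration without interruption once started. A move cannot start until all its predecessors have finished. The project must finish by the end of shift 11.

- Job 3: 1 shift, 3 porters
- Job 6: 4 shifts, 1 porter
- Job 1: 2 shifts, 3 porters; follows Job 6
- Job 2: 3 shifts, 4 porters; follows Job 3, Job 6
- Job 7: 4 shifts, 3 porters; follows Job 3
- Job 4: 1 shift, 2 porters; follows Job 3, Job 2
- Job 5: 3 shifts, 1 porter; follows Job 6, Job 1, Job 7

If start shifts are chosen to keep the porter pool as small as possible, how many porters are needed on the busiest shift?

5

Early-start (Job 3@1, Job 6@1, Job 1@5, Job 2@5, Job 7@2, Job 4@8, Job 5@7) gives peak 10: s1:4  s2:4  s3:4  s4:4  s5:10  s6:7  s7:5  s8:3  s9:1  s10:0  s11:0.
Shift Job 1→6, Job 2→8, Job 4→11, Job 5→8.
Schedule Job 3@1, Job 6@1, Job 1@6, Job 2@8, Job 7@2, Job 4@11, Job 5@8: s1:4  s2:4  s3:4  s4:4  s5:3  s6:3  s7:3  s8:5  s9:5  s10:5  s11:2 — peak 5.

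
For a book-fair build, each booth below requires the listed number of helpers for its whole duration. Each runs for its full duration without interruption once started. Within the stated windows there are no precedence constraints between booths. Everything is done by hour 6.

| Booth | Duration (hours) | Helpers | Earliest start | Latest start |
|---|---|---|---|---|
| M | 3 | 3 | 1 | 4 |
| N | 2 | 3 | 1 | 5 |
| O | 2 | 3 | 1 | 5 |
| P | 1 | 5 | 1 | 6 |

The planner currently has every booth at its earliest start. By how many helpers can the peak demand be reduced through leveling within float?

Early-start peak: h1:14  h2:9  h3:3  h4:0  h5:0  h6:0 ⇒ 14.
Leveled (M@1, N@1, O@3, P@5): h1:6  h2:6  h3:6  h4:3  h5:5  h6:0 ⇒ 6.
Reduction 14 − 6 = 8.

8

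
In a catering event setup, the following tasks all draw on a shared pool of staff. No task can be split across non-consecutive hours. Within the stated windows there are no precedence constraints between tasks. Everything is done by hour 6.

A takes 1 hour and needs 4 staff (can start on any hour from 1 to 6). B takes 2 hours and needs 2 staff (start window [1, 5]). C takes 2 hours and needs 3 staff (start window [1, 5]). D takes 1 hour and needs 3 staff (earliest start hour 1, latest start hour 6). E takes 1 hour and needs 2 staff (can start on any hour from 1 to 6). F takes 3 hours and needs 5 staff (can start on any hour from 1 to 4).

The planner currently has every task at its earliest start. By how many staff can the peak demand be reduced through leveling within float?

12

Early-start peak: h1:19  h2:10  h3:5  h4:0  h5:0  h6:0 ⇒ 19.
Leveled (A@1, B@1, C@2, D@3, E@2, F@4): h1:6  h2:7  h3:6  h4:5  h5:5  h6:5 ⇒ 7.
Reduction 19 − 7 = 12.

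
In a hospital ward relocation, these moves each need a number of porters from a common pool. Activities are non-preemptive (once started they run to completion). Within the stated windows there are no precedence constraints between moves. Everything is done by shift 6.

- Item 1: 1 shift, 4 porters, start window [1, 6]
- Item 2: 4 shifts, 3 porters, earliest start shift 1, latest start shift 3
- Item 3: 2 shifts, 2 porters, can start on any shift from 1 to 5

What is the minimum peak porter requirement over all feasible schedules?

5

Early-start (Item 1@1, Item 2@1, Item 3@1) gives peak 9: s1:9  s2:5  s3:3  s4:3  s5:0  s6:0.
Shift Item 2→2, Item 3→2.
Schedule Item 1@1, Item 2@2, Item 3@2: s1:4  s2:5  s3:5  s4:3  s5:3  s6:0 — peak 5.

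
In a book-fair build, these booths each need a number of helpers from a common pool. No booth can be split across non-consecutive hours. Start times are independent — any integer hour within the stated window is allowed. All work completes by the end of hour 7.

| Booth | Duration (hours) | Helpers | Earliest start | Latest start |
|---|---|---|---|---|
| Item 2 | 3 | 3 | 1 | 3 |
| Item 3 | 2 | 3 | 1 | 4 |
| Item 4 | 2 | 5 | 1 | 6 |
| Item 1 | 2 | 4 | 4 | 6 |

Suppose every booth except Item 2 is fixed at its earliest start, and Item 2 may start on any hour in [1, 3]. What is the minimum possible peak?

Item 2@1: h1:11  h2:11  h3:3  h4:4  h5:4  h6:0  h7:0 → peak 11
Item 2@2: h1:8  h2:11  h3:3  h4:7  h5:4  h6:0  h7:0 → peak 11
Item 2@3: h1:8  h2:8  h3:3  h4:7  h5:7  h6:0  h7:0 → peak 8
Best is Item 2@3, peak 8.

8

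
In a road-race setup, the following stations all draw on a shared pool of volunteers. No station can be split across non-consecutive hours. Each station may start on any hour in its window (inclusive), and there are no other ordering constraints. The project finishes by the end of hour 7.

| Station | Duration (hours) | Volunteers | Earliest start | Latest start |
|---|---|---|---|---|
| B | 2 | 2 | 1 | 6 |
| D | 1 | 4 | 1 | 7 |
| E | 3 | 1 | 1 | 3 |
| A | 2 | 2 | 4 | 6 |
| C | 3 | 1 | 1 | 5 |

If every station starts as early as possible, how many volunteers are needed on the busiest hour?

Early-start schedule: B@1, D@1, E@1, A@4, C@1.
Load per hour: hour 1: 8, hour 2: 4, hour 3: 2, hour 4: 2, hour 5: 2, hour 6: 0, hour 7: 0.
Peak is 8.

8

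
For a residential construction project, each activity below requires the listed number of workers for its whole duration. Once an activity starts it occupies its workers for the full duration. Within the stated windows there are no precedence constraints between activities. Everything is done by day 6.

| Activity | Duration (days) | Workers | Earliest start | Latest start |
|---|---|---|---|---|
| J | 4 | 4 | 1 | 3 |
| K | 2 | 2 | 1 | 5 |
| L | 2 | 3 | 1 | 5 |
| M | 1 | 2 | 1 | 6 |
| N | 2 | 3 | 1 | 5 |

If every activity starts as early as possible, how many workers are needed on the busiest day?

14

Early-start schedule: J@1, K@1, L@1, M@1, N@1.
Load per day: day 1: 14, day 2: 12, day 3: 4, day 4: 4, day 5: 0, day 6: 0.
Peak is 14.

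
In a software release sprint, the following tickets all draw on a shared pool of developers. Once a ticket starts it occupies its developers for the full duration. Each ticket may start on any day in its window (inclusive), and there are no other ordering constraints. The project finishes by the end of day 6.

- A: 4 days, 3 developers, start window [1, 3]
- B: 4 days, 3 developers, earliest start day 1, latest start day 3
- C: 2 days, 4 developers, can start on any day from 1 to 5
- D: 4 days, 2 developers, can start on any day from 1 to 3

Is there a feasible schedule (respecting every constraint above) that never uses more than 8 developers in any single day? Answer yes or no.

yes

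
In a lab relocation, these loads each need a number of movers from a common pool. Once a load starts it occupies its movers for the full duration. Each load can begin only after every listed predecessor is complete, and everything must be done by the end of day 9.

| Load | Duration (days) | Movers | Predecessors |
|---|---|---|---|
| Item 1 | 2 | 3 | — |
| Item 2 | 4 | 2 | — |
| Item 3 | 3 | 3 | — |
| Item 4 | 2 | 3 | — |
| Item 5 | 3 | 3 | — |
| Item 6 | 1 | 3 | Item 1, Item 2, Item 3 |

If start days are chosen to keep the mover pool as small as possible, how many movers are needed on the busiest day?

6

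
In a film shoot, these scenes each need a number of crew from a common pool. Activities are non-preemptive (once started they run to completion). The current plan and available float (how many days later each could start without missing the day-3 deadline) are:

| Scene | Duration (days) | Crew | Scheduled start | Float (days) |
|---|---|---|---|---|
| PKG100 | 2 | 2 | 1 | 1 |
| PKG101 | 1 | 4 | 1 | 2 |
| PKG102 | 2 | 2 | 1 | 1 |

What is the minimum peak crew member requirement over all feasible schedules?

Early-start (PKG100@1, PKG101@1, PKG102@1) gives peak 8: d1:8  d2:4  d3:0.
Shift PKG101→3.
Schedule PKG100@1, PKG101@3, PKG102@1: d1:4  d2:4  d3:4 — peak 4.
Total crew member-days = 12 over 3 days ⇒ peak ≥ ⌈12/3⌉ = 4, so 4 is optimal.

4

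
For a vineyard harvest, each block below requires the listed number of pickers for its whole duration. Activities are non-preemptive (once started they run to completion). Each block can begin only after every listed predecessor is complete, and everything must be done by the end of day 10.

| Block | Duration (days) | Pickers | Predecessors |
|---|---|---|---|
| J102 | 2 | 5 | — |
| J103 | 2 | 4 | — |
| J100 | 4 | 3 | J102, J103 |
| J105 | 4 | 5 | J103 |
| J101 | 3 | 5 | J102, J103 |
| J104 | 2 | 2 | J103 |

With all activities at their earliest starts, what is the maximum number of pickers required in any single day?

15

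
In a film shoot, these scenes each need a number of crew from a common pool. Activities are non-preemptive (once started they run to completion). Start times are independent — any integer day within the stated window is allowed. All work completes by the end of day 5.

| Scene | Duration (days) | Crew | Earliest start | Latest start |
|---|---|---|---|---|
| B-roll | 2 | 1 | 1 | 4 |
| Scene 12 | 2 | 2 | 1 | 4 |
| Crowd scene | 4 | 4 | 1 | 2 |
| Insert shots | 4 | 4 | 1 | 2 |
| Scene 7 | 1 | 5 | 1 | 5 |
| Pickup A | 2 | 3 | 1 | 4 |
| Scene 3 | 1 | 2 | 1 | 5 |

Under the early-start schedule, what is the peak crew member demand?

Early-start schedule: B-roll@1, Scene 12@1, Crowd scene@1, Insert shots@1, Scene 7@1, Pickup A@1, Scene 3@1.
Load per day: day 1: 21, day 2: 14, day 3: 8, day 4: 8, day 5: 0.
Peak is 21.

21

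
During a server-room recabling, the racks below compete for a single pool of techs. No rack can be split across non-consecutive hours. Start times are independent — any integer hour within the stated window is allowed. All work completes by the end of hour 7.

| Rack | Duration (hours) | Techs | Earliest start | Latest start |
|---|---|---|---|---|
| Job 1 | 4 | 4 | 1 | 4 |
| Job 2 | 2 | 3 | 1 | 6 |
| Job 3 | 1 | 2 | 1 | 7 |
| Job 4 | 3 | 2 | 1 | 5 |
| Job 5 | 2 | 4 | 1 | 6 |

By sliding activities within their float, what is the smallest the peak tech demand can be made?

7

Early-start (Job 1@1, Job 2@1, Job 3@1, Job 4@1, Job 5@1) gives peak 15: h1:15  h2:13  h3:6  h4:4  h5:0  h6:0  h7:0.
Shift Job 3→3, Job 4→4, Job 5→5.
Schedule Job 1@1, Job 2@1, Job 3@3, Job 4@4, Job 5@5: h1:7  h2:7  h3:6  h4:6  h5:6  h6:6  h7:0 — peak 7.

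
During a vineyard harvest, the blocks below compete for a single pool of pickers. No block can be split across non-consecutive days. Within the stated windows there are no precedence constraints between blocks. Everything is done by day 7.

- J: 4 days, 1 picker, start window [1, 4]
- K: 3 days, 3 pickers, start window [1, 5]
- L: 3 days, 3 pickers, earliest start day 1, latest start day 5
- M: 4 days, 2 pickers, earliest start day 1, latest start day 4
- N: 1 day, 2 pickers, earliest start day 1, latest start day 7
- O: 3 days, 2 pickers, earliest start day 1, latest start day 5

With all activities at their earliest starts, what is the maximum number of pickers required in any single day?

13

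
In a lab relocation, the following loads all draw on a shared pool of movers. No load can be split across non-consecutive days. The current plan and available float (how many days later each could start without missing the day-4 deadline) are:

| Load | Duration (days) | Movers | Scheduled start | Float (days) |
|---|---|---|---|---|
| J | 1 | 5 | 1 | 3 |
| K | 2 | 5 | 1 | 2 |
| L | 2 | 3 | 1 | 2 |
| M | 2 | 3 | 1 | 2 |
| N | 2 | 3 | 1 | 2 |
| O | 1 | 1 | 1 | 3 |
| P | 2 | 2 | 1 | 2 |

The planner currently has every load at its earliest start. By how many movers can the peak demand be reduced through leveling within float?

11

Early-start peak: d1:22  d2:16  d3:0  d4:0 ⇒ 22.
Leveled (J@1, K@1, L@2, M@2, N@3, O@1, P@3): d1:11  d2:11  d3:11  d4:5 ⇒ 11.
Reduction 22 − 11 = 11.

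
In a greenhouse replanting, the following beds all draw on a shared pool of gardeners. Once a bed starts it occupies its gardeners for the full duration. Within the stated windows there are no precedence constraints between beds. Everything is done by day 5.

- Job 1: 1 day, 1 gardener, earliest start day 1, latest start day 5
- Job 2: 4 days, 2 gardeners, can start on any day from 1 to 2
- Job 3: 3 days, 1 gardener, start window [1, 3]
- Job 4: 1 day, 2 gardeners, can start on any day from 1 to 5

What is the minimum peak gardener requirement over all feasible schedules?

3

Early-start (Job 1@1, Job 2@1, Job 3@1, Job 4@1) gives peak 6: d1:6  d2:3  d3:3  d4:2  d5:0.
Shift Job 3→2, Job 4→5.
Schedule Job 1@1, Job 2@1, Job 3@2, Job 4@5: d1:3  d2:3  d3:3  d4:3  d5:2 — peak 3.
Total gardener-days = 14 over 5 days ⇒ peak ≥ ⌈14/5⌉ = 3, so 3 is optimal.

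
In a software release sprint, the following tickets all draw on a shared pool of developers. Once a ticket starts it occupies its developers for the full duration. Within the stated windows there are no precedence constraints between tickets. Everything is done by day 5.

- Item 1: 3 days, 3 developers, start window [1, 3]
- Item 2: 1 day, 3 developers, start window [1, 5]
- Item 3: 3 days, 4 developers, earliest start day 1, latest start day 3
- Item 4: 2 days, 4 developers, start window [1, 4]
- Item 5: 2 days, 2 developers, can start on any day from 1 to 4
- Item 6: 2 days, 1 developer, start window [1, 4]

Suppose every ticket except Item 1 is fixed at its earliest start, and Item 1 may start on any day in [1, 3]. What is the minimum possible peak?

14

Item 1@1: d1:17  d2:14  d3:7  d4:0  d5:0 → peak 17
Item 1@2: d1:14  d2:14  d3:7  d4:3  d5:0 → peak 14
Item 1@3: d1:14  d2:11  d3:7  d4:3  d5:3 → peak 14
Best is Item 1@2, peak 14.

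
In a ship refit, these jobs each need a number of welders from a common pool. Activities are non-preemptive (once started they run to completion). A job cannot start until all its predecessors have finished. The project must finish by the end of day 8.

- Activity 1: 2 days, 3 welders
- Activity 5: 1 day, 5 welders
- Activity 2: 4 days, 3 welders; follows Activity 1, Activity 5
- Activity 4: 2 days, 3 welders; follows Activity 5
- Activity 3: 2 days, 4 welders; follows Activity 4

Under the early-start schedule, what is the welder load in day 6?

3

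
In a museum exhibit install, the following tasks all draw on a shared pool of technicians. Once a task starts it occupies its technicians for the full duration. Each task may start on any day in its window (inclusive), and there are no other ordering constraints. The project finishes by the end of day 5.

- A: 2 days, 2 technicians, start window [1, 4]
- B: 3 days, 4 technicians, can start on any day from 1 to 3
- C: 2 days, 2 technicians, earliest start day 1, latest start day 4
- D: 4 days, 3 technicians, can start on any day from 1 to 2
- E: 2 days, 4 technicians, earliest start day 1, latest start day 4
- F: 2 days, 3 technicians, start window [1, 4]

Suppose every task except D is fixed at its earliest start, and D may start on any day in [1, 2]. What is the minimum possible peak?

18

D@1: d1:18  d2:18  d3:7  d4:3  d5:0 → peak 18
D@2: d1:15  d2:18  d3:7  d4:3  d5:3 → peak 18
Best is D@1, peak 18.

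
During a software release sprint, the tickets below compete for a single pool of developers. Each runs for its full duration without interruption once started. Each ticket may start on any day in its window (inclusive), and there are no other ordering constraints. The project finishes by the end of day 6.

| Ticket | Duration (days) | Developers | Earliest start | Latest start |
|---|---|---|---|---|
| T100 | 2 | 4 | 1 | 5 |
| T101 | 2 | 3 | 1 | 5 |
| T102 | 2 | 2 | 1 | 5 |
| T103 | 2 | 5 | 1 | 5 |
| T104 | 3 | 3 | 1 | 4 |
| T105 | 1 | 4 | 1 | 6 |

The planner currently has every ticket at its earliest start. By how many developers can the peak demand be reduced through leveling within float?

14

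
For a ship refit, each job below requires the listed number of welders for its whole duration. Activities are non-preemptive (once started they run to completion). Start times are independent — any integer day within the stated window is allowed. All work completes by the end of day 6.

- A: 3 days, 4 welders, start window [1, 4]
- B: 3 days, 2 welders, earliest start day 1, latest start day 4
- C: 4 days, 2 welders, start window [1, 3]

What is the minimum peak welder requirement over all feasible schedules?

6

Early-start (A@1, B@1, C@1) gives peak 8: d1:8  d2:8  d3:8  d4:2  d5:0  d6:0.
Shift B→4.
Schedule A@1, B@4, C@1: d1:6  d2:6  d3:6  d4:4  d5:2  d6:2 — peak 6.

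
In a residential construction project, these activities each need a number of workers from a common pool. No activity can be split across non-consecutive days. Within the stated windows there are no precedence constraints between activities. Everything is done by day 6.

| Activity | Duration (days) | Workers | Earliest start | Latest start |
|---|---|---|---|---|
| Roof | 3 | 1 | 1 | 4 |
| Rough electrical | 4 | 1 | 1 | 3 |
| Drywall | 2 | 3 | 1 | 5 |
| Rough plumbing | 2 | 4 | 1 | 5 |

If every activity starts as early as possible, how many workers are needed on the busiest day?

9

Early-start schedule: Roof@1, Rough electrical@1, Drywall@1, Rough plumbing@1.
Load per day: day 1: 9, day 2: 9, day 3: 2, day 4: 1, day 5: 0, day 6: 0.
Peak is 9.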